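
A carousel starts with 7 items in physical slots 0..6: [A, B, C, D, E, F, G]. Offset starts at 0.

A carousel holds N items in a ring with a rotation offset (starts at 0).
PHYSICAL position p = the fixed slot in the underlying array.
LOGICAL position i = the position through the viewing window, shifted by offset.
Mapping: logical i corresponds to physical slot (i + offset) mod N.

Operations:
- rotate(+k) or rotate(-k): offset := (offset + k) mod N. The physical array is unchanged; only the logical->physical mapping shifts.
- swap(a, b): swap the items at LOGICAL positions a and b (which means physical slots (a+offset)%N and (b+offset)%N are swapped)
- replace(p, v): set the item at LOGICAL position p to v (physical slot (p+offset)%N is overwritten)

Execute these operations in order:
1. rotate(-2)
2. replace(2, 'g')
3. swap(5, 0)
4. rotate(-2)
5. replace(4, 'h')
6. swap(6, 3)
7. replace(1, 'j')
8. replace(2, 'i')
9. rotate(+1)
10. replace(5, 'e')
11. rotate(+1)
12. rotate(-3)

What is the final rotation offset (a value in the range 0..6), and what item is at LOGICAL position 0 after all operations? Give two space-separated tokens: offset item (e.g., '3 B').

After op 1 (rotate(-2)): offset=5, physical=[A,B,C,D,E,F,G], logical=[F,G,A,B,C,D,E]
After op 2 (replace(2, 'g')): offset=5, physical=[g,B,C,D,E,F,G], logical=[F,G,g,B,C,D,E]
After op 3 (swap(5, 0)): offset=5, physical=[g,B,C,F,E,D,G], logical=[D,G,g,B,C,F,E]
After op 4 (rotate(-2)): offset=3, physical=[g,B,C,F,E,D,G], logical=[F,E,D,G,g,B,C]
After op 5 (replace(4, 'h')): offset=3, physical=[h,B,C,F,E,D,G], logical=[F,E,D,G,h,B,C]
After op 6 (swap(6, 3)): offset=3, physical=[h,B,G,F,E,D,C], logical=[F,E,D,C,h,B,G]
After op 7 (replace(1, 'j')): offset=3, physical=[h,B,G,F,j,D,C], logical=[F,j,D,C,h,B,G]
After op 8 (replace(2, 'i')): offset=3, physical=[h,B,G,F,j,i,C], logical=[F,j,i,C,h,B,G]
After op 9 (rotate(+1)): offset=4, physical=[h,B,G,F,j,i,C], logical=[j,i,C,h,B,G,F]
After op 10 (replace(5, 'e')): offset=4, physical=[h,B,e,F,j,i,C], logical=[j,i,C,h,B,e,F]
After op 11 (rotate(+1)): offset=5, physical=[h,B,e,F,j,i,C], logical=[i,C,h,B,e,F,j]
After op 12 (rotate(-3)): offset=2, physical=[h,B,e,F,j,i,C], logical=[e,F,j,i,C,h,B]

Answer: 2 e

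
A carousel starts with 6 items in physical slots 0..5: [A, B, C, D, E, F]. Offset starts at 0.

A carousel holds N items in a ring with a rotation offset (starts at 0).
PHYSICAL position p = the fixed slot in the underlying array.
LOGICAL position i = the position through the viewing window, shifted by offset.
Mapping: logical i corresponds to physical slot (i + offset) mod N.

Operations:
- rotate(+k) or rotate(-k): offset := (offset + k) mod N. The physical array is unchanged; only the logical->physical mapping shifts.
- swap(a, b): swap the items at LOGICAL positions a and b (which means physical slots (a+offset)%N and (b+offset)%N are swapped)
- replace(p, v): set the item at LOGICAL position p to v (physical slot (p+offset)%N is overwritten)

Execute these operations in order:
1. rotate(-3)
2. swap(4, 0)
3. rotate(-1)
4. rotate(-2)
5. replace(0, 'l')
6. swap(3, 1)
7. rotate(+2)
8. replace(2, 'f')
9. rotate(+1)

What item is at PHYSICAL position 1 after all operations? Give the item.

After op 1 (rotate(-3)): offset=3, physical=[A,B,C,D,E,F], logical=[D,E,F,A,B,C]
After op 2 (swap(4, 0)): offset=3, physical=[A,D,C,B,E,F], logical=[B,E,F,A,D,C]
After op 3 (rotate(-1)): offset=2, physical=[A,D,C,B,E,F], logical=[C,B,E,F,A,D]
After op 4 (rotate(-2)): offset=0, physical=[A,D,C,B,E,F], logical=[A,D,C,B,E,F]
After op 5 (replace(0, 'l')): offset=0, physical=[l,D,C,B,E,F], logical=[l,D,C,B,E,F]
After op 6 (swap(3, 1)): offset=0, physical=[l,B,C,D,E,F], logical=[l,B,C,D,E,F]
After op 7 (rotate(+2)): offset=2, physical=[l,B,C,D,E,F], logical=[C,D,E,F,l,B]
After op 8 (replace(2, 'f')): offset=2, physical=[l,B,C,D,f,F], logical=[C,D,f,F,l,B]
After op 9 (rotate(+1)): offset=3, physical=[l,B,C,D,f,F], logical=[D,f,F,l,B,C]

Answer: B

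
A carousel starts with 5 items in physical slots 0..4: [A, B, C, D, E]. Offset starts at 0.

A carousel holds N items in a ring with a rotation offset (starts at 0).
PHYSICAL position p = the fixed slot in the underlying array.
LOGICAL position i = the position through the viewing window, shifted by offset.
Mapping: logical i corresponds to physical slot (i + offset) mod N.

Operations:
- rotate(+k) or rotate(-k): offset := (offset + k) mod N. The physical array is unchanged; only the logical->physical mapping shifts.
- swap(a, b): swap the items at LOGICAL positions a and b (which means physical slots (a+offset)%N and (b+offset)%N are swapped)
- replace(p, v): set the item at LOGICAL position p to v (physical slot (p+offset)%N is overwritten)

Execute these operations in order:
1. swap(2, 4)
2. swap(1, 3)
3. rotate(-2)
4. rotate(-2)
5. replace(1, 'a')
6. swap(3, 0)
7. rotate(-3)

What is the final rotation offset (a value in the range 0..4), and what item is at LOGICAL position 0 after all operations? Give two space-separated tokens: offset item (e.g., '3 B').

Answer: 3 B

Derivation:
After op 1 (swap(2, 4)): offset=0, physical=[A,B,E,D,C], logical=[A,B,E,D,C]
After op 2 (swap(1, 3)): offset=0, physical=[A,D,E,B,C], logical=[A,D,E,B,C]
After op 3 (rotate(-2)): offset=3, physical=[A,D,E,B,C], logical=[B,C,A,D,E]
After op 4 (rotate(-2)): offset=1, physical=[A,D,E,B,C], logical=[D,E,B,C,A]
After op 5 (replace(1, 'a')): offset=1, physical=[A,D,a,B,C], logical=[D,a,B,C,A]
After op 6 (swap(3, 0)): offset=1, physical=[A,C,a,B,D], logical=[C,a,B,D,A]
After op 7 (rotate(-3)): offset=3, physical=[A,C,a,B,D], logical=[B,D,A,C,a]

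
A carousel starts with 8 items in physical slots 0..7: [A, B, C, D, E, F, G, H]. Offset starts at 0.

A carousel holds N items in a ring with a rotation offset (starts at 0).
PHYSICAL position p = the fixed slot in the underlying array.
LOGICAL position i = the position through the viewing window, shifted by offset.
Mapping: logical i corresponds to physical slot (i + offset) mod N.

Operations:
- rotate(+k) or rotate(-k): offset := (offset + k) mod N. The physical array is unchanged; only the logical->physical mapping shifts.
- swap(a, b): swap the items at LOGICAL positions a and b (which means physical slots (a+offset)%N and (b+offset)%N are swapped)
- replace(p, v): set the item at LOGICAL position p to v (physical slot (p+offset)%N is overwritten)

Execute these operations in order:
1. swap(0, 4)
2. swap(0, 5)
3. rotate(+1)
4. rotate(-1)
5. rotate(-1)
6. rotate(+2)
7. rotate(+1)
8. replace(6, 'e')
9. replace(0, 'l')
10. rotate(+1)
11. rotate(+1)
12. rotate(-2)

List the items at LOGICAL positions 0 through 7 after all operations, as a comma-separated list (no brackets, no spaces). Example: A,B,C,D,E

Answer: l,D,A,E,G,H,e,B

Derivation:
After op 1 (swap(0, 4)): offset=0, physical=[E,B,C,D,A,F,G,H], logical=[E,B,C,D,A,F,G,H]
After op 2 (swap(0, 5)): offset=0, physical=[F,B,C,D,A,E,G,H], logical=[F,B,C,D,A,E,G,H]
After op 3 (rotate(+1)): offset=1, physical=[F,B,C,D,A,E,G,H], logical=[B,C,D,A,E,G,H,F]
After op 4 (rotate(-1)): offset=0, physical=[F,B,C,D,A,E,G,H], logical=[F,B,C,D,A,E,G,H]
After op 5 (rotate(-1)): offset=7, physical=[F,B,C,D,A,E,G,H], logical=[H,F,B,C,D,A,E,G]
After op 6 (rotate(+2)): offset=1, physical=[F,B,C,D,A,E,G,H], logical=[B,C,D,A,E,G,H,F]
After op 7 (rotate(+1)): offset=2, physical=[F,B,C,D,A,E,G,H], logical=[C,D,A,E,G,H,F,B]
After op 8 (replace(6, 'e')): offset=2, physical=[e,B,C,D,A,E,G,H], logical=[C,D,A,E,G,H,e,B]
After op 9 (replace(0, 'l')): offset=2, physical=[e,B,l,D,A,E,G,H], logical=[l,D,A,E,G,H,e,B]
After op 10 (rotate(+1)): offset=3, physical=[e,B,l,D,A,E,G,H], logical=[D,A,E,G,H,e,B,l]
After op 11 (rotate(+1)): offset=4, physical=[e,B,l,D,A,E,G,H], logical=[A,E,G,H,e,B,l,D]
After op 12 (rotate(-2)): offset=2, physical=[e,B,l,D,A,E,G,H], logical=[l,D,A,E,G,H,e,B]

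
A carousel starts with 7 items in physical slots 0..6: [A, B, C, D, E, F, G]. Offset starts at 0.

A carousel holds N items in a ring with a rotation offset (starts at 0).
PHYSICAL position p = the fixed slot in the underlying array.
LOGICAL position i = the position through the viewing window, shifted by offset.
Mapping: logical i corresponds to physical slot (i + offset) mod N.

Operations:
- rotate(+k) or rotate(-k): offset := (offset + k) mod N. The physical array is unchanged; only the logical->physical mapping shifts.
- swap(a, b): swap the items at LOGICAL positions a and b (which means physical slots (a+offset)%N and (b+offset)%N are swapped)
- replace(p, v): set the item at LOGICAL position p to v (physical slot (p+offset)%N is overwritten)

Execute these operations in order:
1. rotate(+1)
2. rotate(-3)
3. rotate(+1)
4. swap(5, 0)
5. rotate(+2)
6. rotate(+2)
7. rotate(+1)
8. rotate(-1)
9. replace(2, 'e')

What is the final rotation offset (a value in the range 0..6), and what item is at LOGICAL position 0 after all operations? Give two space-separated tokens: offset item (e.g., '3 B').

Answer: 3 D

Derivation:
After op 1 (rotate(+1)): offset=1, physical=[A,B,C,D,E,F,G], logical=[B,C,D,E,F,G,A]
After op 2 (rotate(-3)): offset=5, physical=[A,B,C,D,E,F,G], logical=[F,G,A,B,C,D,E]
After op 3 (rotate(+1)): offset=6, physical=[A,B,C,D,E,F,G], logical=[G,A,B,C,D,E,F]
After op 4 (swap(5, 0)): offset=6, physical=[A,B,C,D,G,F,E], logical=[E,A,B,C,D,G,F]
After op 5 (rotate(+2)): offset=1, physical=[A,B,C,D,G,F,E], logical=[B,C,D,G,F,E,A]
After op 6 (rotate(+2)): offset=3, physical=[A,B,C,D,G,F,E], logical=[D,G,F,E,A,B,C]
After op 7 (rotate(+1)): offset=4, physical=[A,B,C,D,G,F,E], logical=[G,F,E,A,B,C,D]
After op 8 (rotate(-1)): offset=3, physical=[A,B,C,D,G,F,E], logical=[D,G,F,E,A,B,C]
After op 9 (replace(2, 'e')): offset=3, physical=[A,B,C,D,G,e,E], logical=[D,G,e,E,A,B,C]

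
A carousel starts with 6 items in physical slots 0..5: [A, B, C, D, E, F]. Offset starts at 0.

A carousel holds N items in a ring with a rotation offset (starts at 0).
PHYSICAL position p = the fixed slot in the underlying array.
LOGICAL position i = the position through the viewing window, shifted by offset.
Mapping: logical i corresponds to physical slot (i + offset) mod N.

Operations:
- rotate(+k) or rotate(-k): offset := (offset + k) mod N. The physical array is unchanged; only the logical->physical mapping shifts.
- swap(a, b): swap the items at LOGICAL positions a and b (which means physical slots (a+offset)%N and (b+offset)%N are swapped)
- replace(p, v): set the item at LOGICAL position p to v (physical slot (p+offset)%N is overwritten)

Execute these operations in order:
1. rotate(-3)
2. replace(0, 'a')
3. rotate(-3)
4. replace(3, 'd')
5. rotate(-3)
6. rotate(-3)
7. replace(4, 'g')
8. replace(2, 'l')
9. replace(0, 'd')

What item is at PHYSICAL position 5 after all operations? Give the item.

After op 1 (rotate(-3)): offset=3, physical=[A,B,C,D,E,F], logical=[D,E,F,A,B,C]
After op 2 (replace(0, 'a')): offset=3, physical=[A,B,C,a,E,F], logical=[a,E,F,A,B,C]
After op 3 (rotate(-3)): offset=0, physical=[A,B,C,a,E,F], logical=[A,B,C,a,E,F]
After op 4 (replace(3, 'd')): offset=0, physical=[A,B,C,d,E,F], logical=[A,B,C,d,E,F]
After op 5 (rotate(-3)): offset=3, physical=[A,B,C,d,E,F], logical=[d,E,F,A,B,C]
After op 6 (rotate(-3)): offset=0, physical=[A,B,C,d,E,F], logical=[A,B,C,d,E,F]
After op 7 (replace(4, 'g')): offset=0, physical=[A,B,C,d,g,F], logical=[A,B,C,d,g,F]
After op 8 (replace(2, 'l')): offset=0, physical=[A,B,l,d,g,F], logical=[A,B,l,d,g,F]
After op 9 (replace(0, 'd')): offset=0, physical=[d,B,l,d,g,F], logical=[d,B,l,d,g,F]

Answer: F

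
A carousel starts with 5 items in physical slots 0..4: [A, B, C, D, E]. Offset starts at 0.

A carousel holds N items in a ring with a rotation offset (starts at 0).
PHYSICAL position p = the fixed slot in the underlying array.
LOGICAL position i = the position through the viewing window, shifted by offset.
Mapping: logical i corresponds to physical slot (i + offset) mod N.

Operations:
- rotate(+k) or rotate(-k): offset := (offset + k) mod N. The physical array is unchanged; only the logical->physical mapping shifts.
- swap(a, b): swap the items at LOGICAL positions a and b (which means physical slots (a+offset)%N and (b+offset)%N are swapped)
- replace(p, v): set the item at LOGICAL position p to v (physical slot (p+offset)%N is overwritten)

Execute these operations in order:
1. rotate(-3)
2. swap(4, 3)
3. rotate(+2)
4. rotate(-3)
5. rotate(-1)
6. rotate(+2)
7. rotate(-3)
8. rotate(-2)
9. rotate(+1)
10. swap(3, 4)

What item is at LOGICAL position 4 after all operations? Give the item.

Answer: A

Derivation:
After op 1 (rotate(-3)): offset=2, physical=[A,B,C,D,E], logical=[C,D,E,A,B]
After op 2 (swap(4, 3)): offset=2, physical=[B,A,C,D,E], logical=[C,D,E,B,A]
After op 3 (rotate(+2)): offset=4, physical=[B,A,C,D,E], logical=[E,B,A,C,D]
After op 4 (rotate(-3)): offset=1, physical=[B,A,C,D,E], logical=[A,C,D,E,B]
After op 5 (rotate(-1)): offset=0, physical=[B,A,C,D,E], logical=[B,A,C,D,E]
After op 6 (rotate(+2)): offset=2, physical=[B,A,C,D,E], logical=[C,D,E,B,A]
After op 7 (rotate(-3)): offset=4, physical=[B,A,C,D,E], logical=[E,B,A,C,D]
After op 8 (rotate(-2)): offset=2, physical=[B,A,C,D,E], logical=[C,D,E,B,A]
After op 9 (rotate(+1)): offset=3, physical=[B,A,C,D,E], logical=[D,E,B,A,C]
After op 10 (swap(3, 4)): offset=3, physical=[B,C,A,D,E], logical=[D,E,B,C,A]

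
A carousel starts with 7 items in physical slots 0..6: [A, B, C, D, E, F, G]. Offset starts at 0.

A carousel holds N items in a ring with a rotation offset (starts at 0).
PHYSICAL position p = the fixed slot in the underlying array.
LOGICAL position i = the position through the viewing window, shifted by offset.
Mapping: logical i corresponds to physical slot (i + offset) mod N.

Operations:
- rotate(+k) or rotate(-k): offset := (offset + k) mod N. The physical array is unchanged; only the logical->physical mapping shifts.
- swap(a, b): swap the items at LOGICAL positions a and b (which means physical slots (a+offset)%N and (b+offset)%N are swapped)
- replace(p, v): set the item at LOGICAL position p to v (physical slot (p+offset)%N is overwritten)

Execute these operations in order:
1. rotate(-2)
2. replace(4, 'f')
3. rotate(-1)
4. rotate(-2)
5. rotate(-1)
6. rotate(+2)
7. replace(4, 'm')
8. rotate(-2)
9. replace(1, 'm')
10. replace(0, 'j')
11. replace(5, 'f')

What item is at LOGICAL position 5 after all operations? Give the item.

After op 1 (rotate(-2)): offset=5, physical=[A,B,C,D,E,F,G], logical=[F,G,A,B,C,D,E]
After op 2 (replace(4, 'f')): offset=5, physical=[A,B,f,D,E,F,G], logical=[F,G,A,B,f,D,E]
After op 3 (rotate(-1)): offset=4, physical=[A,B,f,D,E,F,G], logical=[E,F,G,A,B,f,D]
After op 4 (rotate(-2)): offset=2, physical=[A,B,f,D,E,F,G], logical=[f,D,E,F,G,A,B]
After op 5 (rotate(-1)): offset=1, physical=[A,B,f,D,E,F,G], logical=[B,f,D,E,F,G,A]
After op 6 (rotate(+2)): offset=3, physical=[A,B,f,D,E,F,G], logical=[D,E,F,G,A,B,f]
After op 7 (replace(4, 'm')): offset=3, physical=[m,B,f,D,E,F,G], logical=[D,E,F,G,m,B,f]
After op 8 (rotate(-2)): offset=1, physical=[m,B,f,D,E,F,G], logical=[B,f,D,E,F,G,m]
After op 9 (replace(1, 'm')): offset=1, physical=[m,B,m,D,E,F,G], logical=[B,m,D,E,F,G,m]
After op 10 (replace(0, 'j')): offset=1, physical=[m,j,m,D,E,F,G], logical=[j,m,D,E,F,G,m]
After op 11 (replace(5, 'f')): offset=1, physical=[m,j,m,D,E,F,f], logical=[j,m,D,E,F,f,m]

Answer: f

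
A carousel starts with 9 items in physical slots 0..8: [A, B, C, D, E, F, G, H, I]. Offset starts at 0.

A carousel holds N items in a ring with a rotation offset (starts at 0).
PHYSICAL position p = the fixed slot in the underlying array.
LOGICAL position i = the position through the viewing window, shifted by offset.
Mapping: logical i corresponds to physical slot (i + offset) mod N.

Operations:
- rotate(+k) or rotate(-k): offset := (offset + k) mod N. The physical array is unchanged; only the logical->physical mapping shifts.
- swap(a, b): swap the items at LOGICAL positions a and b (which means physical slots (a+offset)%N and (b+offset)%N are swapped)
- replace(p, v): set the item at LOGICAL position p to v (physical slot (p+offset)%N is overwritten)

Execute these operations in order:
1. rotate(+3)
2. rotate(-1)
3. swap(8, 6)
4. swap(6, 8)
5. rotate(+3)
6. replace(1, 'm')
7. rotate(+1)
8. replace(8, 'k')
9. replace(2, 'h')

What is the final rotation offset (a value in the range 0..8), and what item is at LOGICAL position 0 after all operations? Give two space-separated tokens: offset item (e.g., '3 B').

After op 1 (rotate(+3)): offset=3, physical=[A,B,C,D,E,F,G,H,I], logical=[D,E,F,G,H,I,A,B,C]
After op 2 (rotate(-1)): offset=2, physical=[A,B,C,D,E,F,G,H,I], logical=[C,D,E,F,G,H,I,A,B]
After op 3 (swap(8, 6)): offset=2, physical=[A,I,C,D,E,F,G,H,B], logical=[C,D,E,F,G,H,B,A,I]
After op 4 (swap(6, 8)): offset=2, physical=[A,B,C,D,E,F,G,H,I], logical=[C,D,E,F,G,H,I,A,B]
After op 5 (rotate(+3)): offset=5, physical=[A,B,C,D,E,F,G,H,I], logical=[F,G,H,I,A,B,C,D,E]
After op 6 (replace(1, 'm')): offset=5, physical=[A,B,C,D,E,F,m,H,I], logical=[F,m,H,I,A,B,C,D,E]
After op 7 (rotate(+1)): offset=6, physical=[A,B,C,D,E,F,m,H,I], logical=[m,H,I,A,B,C,D,E,F]
After op 8 (replace(8, 'k')): offset=6, physical=[A,B,C,D,E,k,m,H,I], logical=[m,H,I,A,B,C,D,E,k]
After op 9 (replace(2, 'h')): offset=6, physical=[A,B,C,D,E,k,m,H,h], logical=[m,H,h,A,B,C,D,E,k]

Answer: 6 m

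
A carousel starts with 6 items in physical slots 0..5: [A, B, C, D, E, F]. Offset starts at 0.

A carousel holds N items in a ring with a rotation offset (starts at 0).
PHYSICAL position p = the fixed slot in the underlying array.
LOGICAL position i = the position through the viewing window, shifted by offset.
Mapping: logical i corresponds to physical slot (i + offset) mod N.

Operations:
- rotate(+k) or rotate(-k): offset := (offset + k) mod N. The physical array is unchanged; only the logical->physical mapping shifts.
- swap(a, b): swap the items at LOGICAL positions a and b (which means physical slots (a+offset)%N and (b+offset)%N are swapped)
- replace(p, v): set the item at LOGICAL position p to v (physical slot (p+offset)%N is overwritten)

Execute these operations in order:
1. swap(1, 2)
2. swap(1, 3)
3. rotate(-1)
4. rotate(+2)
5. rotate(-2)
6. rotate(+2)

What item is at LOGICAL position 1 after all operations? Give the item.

Answer: B

Derivation:
After op 1 (swap(1, 2)): offset=0, physical=[A,C,B,D,E,F], logical=[A,C,B,D,E,F]
After op 2 (swap(1, 3)): offset=0, physical=[A,D,B,C,E,F], logical=[A,D,B,C,E,F]
After op 3 (rotate(-1)): offset=5, physical=[A,D,B,C,E,F], logical=[F,A,D,B,C,E]
After op 4 (rotate(+2)): offset=1, physical=[A,D,B,C,E,F], logical=[D,B,C,E,F,A]
After op 5 (rotate(-2)): offset=5, physical=[A,D,B,C,E,F], logical=[F,A,D,B,C,E]
After op 6 (rotate(+2)): offset=1, physical=[A,D,B,C,E,F], logical=[D,B,C,E,F,A]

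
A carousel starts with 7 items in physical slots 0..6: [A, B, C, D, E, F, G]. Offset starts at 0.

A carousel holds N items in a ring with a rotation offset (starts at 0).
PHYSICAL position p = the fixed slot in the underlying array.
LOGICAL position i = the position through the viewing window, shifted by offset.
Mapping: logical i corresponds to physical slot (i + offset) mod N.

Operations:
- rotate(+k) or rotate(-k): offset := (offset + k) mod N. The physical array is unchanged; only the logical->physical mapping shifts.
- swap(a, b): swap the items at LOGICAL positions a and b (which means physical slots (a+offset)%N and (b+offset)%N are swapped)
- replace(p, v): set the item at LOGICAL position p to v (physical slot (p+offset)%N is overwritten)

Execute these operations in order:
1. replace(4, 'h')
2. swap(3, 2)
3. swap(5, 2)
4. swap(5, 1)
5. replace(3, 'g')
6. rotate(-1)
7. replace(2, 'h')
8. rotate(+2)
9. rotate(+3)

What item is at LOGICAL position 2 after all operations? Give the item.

Answer: G

Derivation:
After op 1 (replace(4, 'h')): offset=0, physical=[A,B,C,D,h,F,G], logical=[A,B,C,D,h,F,G]
After op 2 (swap(3, 2)): offset=0, physical=[A,B,D,C,h,F,G], logical=[A,B,D,C,h,F,G]
After op 3 (swap(5, 2)): offset=0, physical=[A,B,F,C,h,D,G], logical=[A,B,F,C,h,D,G]
After op 4 (swap(5, 1)): offset=0, physical=[A,D,F,C,h,B,G], logical=[A,D,F,C,h,B,G]
After op 5 (replace(3, 'g')): offset=0, physical=[A,D,F,g,h,B,G], logical=[A,D,F,g,h,B,G]
After op 6 (rotate(-1)): offset=6, physical=[A,D,F,g,h,B,G], logical=[G,A,D,F,g,h,B]
After op 7 (replace(2, 'h')): offset=6, physical=[A,h,F,g,h,B,G], logical=[G,A,h,F,g,h,B]
After op 8 (rotate(+2)): offset=1, physical=[A,h,F,g,h,B,G], logical=[h,F,g,h,B,G,A]
After op 9 (rotate(+3)): offset=4, physical=[A,h,F,g,h,B,G], logical=[h,B,G,A,h,F,g]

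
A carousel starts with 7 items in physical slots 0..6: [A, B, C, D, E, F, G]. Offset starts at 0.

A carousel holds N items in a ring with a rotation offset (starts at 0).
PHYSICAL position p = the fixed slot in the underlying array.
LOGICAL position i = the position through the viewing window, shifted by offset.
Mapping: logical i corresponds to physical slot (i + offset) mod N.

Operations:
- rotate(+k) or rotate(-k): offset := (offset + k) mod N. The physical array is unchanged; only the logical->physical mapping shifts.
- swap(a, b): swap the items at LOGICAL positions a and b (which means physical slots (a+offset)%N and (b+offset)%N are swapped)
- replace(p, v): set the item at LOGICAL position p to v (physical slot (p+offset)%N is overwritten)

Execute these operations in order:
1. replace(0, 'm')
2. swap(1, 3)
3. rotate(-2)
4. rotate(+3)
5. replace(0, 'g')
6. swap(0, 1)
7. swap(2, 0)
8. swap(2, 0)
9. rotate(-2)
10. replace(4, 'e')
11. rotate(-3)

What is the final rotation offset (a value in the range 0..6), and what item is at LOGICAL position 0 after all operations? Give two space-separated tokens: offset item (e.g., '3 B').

Answer: 3 e

Derivation:
After op 1 (replace(0, 'm')): offset=0, physical=[m,B,C,D,E,F,G], logical=[m,B,C,D,E,F,G]
After op 2 (swap(1, 3)): offset=0, physical=[m,D,C,B,E,F,G], logical=[m,D,C,B,E,F,G]
After op 3 (rotate(-2)): offset=5, physical=[m,D,C,B,E,F,G], logical=[F,G,m,D,C,B,E]
After op 4 (rotate(+3)): offset=1, physical=[m,D,C,B,E,F,G], logical=[D,C,B,E,F,G,m]
After op 5 (replace(0, 'g')): offset=1, physical=[m,g,C,B,E,F,G], logical=[g,C,B,E,F,G,m]
After op 6 (swap(0, 1)): offset=1, physical=[m,C,g,B,E,F,G], logical=[C,g,B,E,F,G,m]
After op 7 (swap(2, 0)): offset=1, physical=[m,B,g,C,E,F,G], logical=[B,g,C,E,F,G,m]
After op 8 (swap(2, 0)): offset=1, physical=[m,C,g,B,E,F,G], logical=[C,g,B,E,F,G,m]
After op 9 (rotate(-2)): offset=6, physical=[m,C,g,B,E,F,G], logical=[G,m,C,g,B,E,F]
After op 10 (replace(4, 'e')): offset=6, physical=[m,C,g,e,E,F,G], logical=[G,m,C,g,e,E,F]
After op 11 (rotate(-3)): offset=3, physical=[m,C,g,e,E,F,G], logical=[e,E,F,G,m,C,g]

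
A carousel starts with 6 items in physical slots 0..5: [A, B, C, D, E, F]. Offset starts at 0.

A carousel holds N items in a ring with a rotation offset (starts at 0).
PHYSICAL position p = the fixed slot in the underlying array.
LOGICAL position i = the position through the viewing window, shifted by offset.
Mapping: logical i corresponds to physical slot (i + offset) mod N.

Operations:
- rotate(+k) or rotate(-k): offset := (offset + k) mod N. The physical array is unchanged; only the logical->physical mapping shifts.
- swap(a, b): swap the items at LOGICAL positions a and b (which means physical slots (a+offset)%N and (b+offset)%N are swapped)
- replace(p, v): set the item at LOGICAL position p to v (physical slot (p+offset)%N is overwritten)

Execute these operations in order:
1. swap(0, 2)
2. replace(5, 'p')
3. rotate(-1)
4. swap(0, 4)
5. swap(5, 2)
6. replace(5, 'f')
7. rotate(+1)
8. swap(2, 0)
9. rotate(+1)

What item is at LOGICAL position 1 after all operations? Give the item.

Answer: C

Derivation:
After op 1 (swap(0, 2)): offset=0, physical=[C,B,A,D,E,F], logical=[C,B,A,D,E,F]
After op 2 (replace(5, 'p')): offset=0, physical=[C,B,A,D,E,p], logical=[C,B,A,D,E,p]
After op 3 (rotate(-1)): offset=5, physical=[C,B,A,D,E,p], logical=[p,C,B,A,D,E]
After op 4 (swap(0, 4)): offset=5, physical=[C,B,A,p,E,D], logical=[D,C,B,A,p,E]
After op 5 (swap(5, 2)): offset=5, physical=[C,E,A,p,B,D], logical=[D,C,E,A,p,B]
After op 6 (replace(5, 'f')): offset=5, physical=[C,E,A,p,f,D], logical=[D,C,E,A,p,f]
After op 7 (rotate(+1)): offset=0, physical=[C,E,A,p,f,D], logical=[C,E,A,p,f,D]
After op 8 (swap(2, 0)): offset=0, physical=[A,E,C,p,f,D], logical=[A,E,C,p,f,D]
After op 9 (rotate(+1)): offset=1, physical=[A,E,C,p,f,D], logical=[E,C,p,f,D,A]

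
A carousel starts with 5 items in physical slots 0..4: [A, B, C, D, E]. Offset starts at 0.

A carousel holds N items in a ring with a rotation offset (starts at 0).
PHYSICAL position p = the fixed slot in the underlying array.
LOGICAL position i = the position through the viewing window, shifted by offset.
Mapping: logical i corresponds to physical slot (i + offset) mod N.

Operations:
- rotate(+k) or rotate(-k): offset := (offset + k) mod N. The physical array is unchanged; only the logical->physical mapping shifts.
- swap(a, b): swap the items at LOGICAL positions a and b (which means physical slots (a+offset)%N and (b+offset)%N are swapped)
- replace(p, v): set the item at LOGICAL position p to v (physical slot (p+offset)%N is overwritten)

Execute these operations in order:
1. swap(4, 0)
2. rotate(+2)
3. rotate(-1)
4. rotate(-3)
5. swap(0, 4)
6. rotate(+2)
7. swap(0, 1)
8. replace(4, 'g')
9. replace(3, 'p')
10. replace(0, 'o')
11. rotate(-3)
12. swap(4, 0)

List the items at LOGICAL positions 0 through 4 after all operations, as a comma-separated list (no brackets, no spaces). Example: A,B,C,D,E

After op 1 (swap(4, 0)): offset=0, physical=[E,B,C,D,A], logical=[E,B,C,D,A]
After op 2 (rotate(+2)): offset=2, physical=[E,B,C,D,A], logical=[C,D,A,E,B]
After op 3 (rotate(-1)): offset=1, physical=[E,B,C,D,A], logical=[B,C,D,A,E]
After op 4 (rotate(-3)): offset=3, physical=[E,B,C,D,A], logical=[D,A,E,B,C]
After op 5 (swap(0, 4)): offset=3, physical=[E,B,D,C,A], logical=[C,A,E,B,D]
After op 6 (rotate(+2)): offset=0, physical=[E,B,D,C,A], logical=[E,B,D,C,A]
After op 7 (swap(0, 1)): offset=0, physical=[B,E,D,C,A], logical=[B,E,D,C,A]
After op 8 (replace(4, 'g')): offset=0, physical=[B,E,D,C,g], logical=[B,E,D,C,g]
After op 9 (replace(3, 'p')): offset=0, physical=[B,E,D,p,g], logical=[B,E,D,p,g]
After op 10 (replace(0, 'o')): offset=0, physical=[o,E,D,p,g], logical=[o,E,D,p,g]
After op 11 (rotate(-3)): offset=2, physical=[o,E,D,p,g], logical=[D,p,g,o,E]
After op 12 (swap(4, 0)): offset=2, physical=[o,D,E,p,g], logical=[E,p,g,o,D]

Answer: E,p,g,o,D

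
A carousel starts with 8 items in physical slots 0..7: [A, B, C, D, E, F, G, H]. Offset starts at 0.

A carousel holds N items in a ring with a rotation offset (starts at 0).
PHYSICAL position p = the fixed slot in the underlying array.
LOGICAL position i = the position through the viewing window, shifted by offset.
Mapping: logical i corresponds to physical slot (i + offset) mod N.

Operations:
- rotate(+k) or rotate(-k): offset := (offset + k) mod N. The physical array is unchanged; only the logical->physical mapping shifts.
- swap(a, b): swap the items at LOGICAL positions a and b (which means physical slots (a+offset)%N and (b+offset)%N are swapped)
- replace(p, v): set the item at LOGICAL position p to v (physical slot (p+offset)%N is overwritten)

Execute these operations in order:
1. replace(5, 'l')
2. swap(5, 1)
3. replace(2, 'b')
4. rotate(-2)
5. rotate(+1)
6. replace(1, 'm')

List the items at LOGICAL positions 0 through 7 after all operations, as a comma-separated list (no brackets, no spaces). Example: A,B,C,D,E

Answer: H,m,l,b,D,E,B,G

Derivation:
After op 1 (replace(5, 'l')): offset=0, physical=[A,B,C,D,E,l,G,H], logical=[A,B,C,D,E,l,G,H]
After op 2 (swap(5, 1)): offset=0, physical=[A,l,C,D,E,B,G,H], logical=[A,l,C,D,E,B,G,H]
After op 3 (replace(2, 'b')): offset=0, physical=[A,l,b,D,E,B,G,H], logical=[A,l,b,D,E,B,G,H]
After op 4 (rotate(-2)): offset=6, physical=[A,l,b,D,E,B,G,H], logical=[G,H,A,l,b,D,E,B]
After op 5 (rotate(+1)): offset=7, physical=[A,l,b,D,E,B,G,H], logical=[H,A,l,b,D,E,B,G]
After op 6 (replace(1, 'm')): offset=7, physical=[m,l,b,D,E,B,G,H], logical=[H,m,l,b,D,E,B,G]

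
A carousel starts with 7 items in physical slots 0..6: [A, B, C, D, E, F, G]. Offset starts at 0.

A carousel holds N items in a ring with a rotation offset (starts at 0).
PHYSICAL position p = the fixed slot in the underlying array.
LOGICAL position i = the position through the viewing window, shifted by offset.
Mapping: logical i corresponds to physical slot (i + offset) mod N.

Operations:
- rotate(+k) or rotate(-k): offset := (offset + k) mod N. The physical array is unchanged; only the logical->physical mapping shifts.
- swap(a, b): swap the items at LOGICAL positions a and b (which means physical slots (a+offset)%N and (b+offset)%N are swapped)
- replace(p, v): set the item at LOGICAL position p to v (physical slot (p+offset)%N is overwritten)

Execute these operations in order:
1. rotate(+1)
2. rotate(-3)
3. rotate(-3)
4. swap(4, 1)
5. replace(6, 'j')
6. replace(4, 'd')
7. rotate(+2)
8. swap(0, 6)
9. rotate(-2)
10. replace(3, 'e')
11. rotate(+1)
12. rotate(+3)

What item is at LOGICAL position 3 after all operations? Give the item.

Answer: C

Derivation:
After op 1 (rotate(+1)): offset=1, physical=[A,B,C,D,E,F,G], logical=[B,C,D,E,F,G,A]
After op 2 (rotate(-3)): offset=5, physical=[A,B,C,D,E,F,G], logical=[F,G,A,B,C,D,E]
After op 3 (rotate(-3)): offset=2, physical=[A,B,C,D,E,F,G], logical=[C,D,E,F,G,A,B]
After op 4 (swap(4, 1)): offset=2, physical=[A,B,C,G,E,F,D], logical=[C,G,E,F,D,A,B]
After op 5 (replace(6, 'j')): offset=2, physical=[A,j,C,G,E,F,D], logical=[C,G,E,F,D,A,j]
After op 6 (replace(4, 'd')): offset=2, physical=[A,j,C,G,E,F,d], logical=[C,G,E,F,d,A,j]
After op 7 (rotate(+2)): offset=4, physical=[A,j,C,G,E,F,d], logical=[E,F,d,A,j,C,G]
After op 8 (swap(0, 6)): offset=4, physical=[A,j,C,E,G,F,d], logical=[G,F,d,A,j,C,E]
After op 9 (rotate(-2)): offset=2, physical=[A,j,C,E,G,F,d], logical=[C,E,G,F,d,A,j]
After op 10 (replace(3, 'e')): offset=2, physical=[A,j,C,E,G,e,d], logical=[C,E,G,e,d,A,j]
After op 11 (rotate(+1)): offset=3, physical=[A,j,C,E,G,e,d], logical=[E,G,e,d,A,j,C]
After op 12 (rotate(+3)): offset=6, physical=[A,j,C,E,G,e,d], logical=[d,A,j,C,E,G,e]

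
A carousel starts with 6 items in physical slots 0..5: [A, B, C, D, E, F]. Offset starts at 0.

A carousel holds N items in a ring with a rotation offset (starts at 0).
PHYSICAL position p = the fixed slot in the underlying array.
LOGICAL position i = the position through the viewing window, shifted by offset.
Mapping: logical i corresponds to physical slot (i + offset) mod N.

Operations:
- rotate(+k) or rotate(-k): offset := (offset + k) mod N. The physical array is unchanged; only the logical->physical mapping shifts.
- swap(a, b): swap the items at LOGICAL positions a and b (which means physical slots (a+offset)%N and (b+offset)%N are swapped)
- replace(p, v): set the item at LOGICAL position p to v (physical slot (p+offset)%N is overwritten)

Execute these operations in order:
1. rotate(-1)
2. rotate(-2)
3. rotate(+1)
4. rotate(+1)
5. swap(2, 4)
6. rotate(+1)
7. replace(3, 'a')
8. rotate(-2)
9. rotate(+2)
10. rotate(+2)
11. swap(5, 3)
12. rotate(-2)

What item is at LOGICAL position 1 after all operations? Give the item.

After op 1 (rotate(-1)): offset=5, physical=[A,B,C,D,E,F], logical=[F,A,B,C,D,E]
After op 2 (rotate(-2)): offset=3, physical=[A,B,C,D,E,F], logical=[D,E,F,A,B,C]
After op 3 (rotate(+1)): offset=4, physical=[A,B,C,D,E,F], logical=[E,F,A,B,C,D]
After op 4 (rotate(+1)): offset=5, physical=[A,B,C,D,E,F], logical=[F,A,B,C,D,E]
After op 5 (swap(2, 4)): offset=5, physical=[A,D,C,B,E,F], logical=[F,A,D,C,B,E]
After op 6 (rotate(+1)): offset=0, physical=[A,D,C,B,E,F], logical=[A,D,C,B,E,F]
After op 7 (replace(3, 'a')): offset=0, physical=[A,D,C,a,E,F], logical=[A,D,C,a,E,F]
After op 8 (rotate(-2)): offset=4, physical=[A,D,C,a,E,F], logical=[E,F,A,D,C,a]
After op 9 (rotate(+2)): offset=0, physical=[A,D,C,a,E,F], logical=[A,D,C,a,E,F]
After op 10 (rotate(+2)): offset=2, physical=[A,D,C,a,E,F], logical=[C,a,E,F,A,D]
After op 11 (swap(5, 3)): offset=2, physical=[A,F,C,a,E,D], logical=[C,a,E,D,A,F]
After op 12 (rotate(-2)): offset=0, physical=[A,F,C,a,E,D], logical=[A,F,C,a,E,D]

Answer: F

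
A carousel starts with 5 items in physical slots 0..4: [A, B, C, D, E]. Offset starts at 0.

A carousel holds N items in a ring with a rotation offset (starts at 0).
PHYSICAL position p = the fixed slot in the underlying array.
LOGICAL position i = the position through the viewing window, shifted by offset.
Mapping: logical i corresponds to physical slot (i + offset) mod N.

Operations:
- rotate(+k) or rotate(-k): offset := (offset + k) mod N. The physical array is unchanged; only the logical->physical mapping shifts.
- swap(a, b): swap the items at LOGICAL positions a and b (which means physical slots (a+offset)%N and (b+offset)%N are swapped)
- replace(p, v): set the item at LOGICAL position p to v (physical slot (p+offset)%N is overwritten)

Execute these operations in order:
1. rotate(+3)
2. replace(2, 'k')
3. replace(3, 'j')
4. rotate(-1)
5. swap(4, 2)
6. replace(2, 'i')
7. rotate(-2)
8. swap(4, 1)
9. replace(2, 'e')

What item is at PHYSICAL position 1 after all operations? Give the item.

After op 1 (rotate(+3)): offset=3, physical=[A,B,C,D,E], logical=[D,E,A,B,C]
After op 2 (replace(2, 'k')): offset=3, physical=[k,B,C,D,E], logical=[D,E,k,B,C]
After op 3 (replace(3, 'j')): offset=3, physical=[k,j,C,D,E], logical=[D,E,k,j,C]
After op 4 (rotate(-1)): offset=2, physical=[k,j,C,D,E], logical=[C,D,E,k,j]
After op 5 (swap(4, 2)): offset=2, physical=[k,E,C,D,j], logical=[C,D,j,k,E]
After op 6 (replace(2, 'i')): offset=2, physical=[k,E,C,D,i], logical=[C,D,i,k,E]
After op 7 (rotate(-2)): offset=0, physical=[k,E,C,D,i], logical=[k,E,C,D,i]
After op 8 (swap(4, 1)): offset=0, physical=[k,i,C,D,E], logical=[k,i,C,D,E]
After op 9 (replace(2, 'e')): offset=0, physical=[k,i,e,D,E], logical=[k,i,e,D,E]

Answer: i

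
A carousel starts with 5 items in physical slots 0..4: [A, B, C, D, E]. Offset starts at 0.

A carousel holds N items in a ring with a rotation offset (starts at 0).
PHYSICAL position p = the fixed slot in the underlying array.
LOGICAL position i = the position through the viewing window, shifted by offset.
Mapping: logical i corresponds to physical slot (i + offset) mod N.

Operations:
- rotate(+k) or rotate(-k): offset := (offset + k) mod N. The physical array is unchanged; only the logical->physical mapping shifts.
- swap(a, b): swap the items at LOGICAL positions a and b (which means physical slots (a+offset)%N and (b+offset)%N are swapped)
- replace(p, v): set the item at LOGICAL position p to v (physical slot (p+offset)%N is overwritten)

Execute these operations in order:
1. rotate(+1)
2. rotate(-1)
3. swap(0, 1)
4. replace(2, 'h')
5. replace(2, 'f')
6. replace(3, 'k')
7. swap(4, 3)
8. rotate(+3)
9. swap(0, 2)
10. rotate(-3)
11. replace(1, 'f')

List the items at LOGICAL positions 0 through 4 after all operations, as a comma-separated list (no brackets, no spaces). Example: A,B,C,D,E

After op 1 (rotate(+1)): offset=1, physical=[A,B,C,D,E], logical=[B,C,D,E,A]
After op 2 (rotate(-1)): offset=0, physical=[A,B,C,D,E], logical=[A,B,C,D,E]
After op 3 (swap(0, 1)): offset=0, physical=[B,A,C,D,E], logical=[B,A,C,D,E]
After op 4 (replace(2, 'h')): offset=0, physical=[B,A,h,D,E], logical=[B,A,h,D,E]
After op 5 (replace(2, 'f')): offset=0, physical=[B,A,f,D,E], logical=[B,A,f,D,E]
After op 6 (replace(3, 'k')): offset=0, physical=[B,A,f,k,E], logical=[B,A,f,k,E]
After op 7 (swap(4, 3)): offset=0, physical=[B,A,f,E,k], logical=[B,A,f,E,k]
After op 8 (rotate(+3)): offset=3, physical=[B,A,f,E,k], logical=[E,k,B,A,f]
After op 9 (swap(0, 2)): offset=3, physical=[E,A,f,B,k], logical=[B,k,E,A,f]
After op 10 (rotate(-3)): offset=0, physical=[E,A,f,B,k], logical=[E,A,f,B,k]
After op 11 (replace(1, 'f')): offset=0, physical=[E,f,f,B,k], logical=[E,f,f,B,k]

Answer: E,f,f,B,k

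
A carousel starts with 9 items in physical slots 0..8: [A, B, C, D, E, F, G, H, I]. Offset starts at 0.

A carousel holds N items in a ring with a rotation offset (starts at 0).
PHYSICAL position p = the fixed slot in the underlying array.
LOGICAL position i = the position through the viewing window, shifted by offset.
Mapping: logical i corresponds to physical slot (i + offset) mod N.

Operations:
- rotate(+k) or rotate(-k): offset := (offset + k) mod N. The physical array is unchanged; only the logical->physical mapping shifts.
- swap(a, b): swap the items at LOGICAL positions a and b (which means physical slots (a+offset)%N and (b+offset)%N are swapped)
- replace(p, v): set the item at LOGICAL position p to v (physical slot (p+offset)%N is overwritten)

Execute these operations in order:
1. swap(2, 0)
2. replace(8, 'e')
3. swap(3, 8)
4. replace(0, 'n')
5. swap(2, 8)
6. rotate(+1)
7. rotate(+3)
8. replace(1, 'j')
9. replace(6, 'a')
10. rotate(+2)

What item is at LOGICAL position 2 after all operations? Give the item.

Answer: A

Derivation:
After op 1 (swap(2, 0)): offset=0, physical=[C,B,A,D,E,F,G,H,I], logical=[C,B,A,D,E,F,G,H,I]
After op 2 (replace(8, 'e')): offset=0, physical=[C,B,A,D,E,F,G,H,e], logical=[C,B,A,D,E,F,G,H,e]
After op 3 (swap(3, 8)): offset=0, physical=[C,B,A,e,E,F,G,H,D], logical=[C,B,A,e,E,F,G,H,D]
After op 4 (replace(0, 'n')): offset=0, physical=[n,B,A,e,E,F,G,H,D], logical=[n,B,A,e,E,F,G,H,D]
After op 5 (swap(2, 8)): offset=0, physical=[n,B,D,e,E,F,G,H,A], logical=[n,B,D,e,E,F,G,H,A]
After op 6 (rotate(+1)): offset=1, physical=[n,B,D,e,E,F,G,H,A], logical=[B,D,e,E,F,G,H,A,n]
After op 7 (rotate(+3)): offset=4, physical=[n,B,D,e,E,F,G,H,A], logical=[E,F,G,H,A,n,B,D,e]
After op 8 (replace(1, 'j')): offset=4, physical=[n,B,D,e,E,j,G,H,A], logical=[E,j,G,H,A,n,B,D,e]
After op 9 (replace(6, 'a')): offset=4, physical=[n,a,D,e,E,j,G,H,A], logical=[E,j,G,H,A,n,a,D,e]
After op 10 (rotate(+2)): offset=6, physical=[n,a,D,e,E,j,G,H,A], logical=[G,H,A,n,a,D,e,E,j]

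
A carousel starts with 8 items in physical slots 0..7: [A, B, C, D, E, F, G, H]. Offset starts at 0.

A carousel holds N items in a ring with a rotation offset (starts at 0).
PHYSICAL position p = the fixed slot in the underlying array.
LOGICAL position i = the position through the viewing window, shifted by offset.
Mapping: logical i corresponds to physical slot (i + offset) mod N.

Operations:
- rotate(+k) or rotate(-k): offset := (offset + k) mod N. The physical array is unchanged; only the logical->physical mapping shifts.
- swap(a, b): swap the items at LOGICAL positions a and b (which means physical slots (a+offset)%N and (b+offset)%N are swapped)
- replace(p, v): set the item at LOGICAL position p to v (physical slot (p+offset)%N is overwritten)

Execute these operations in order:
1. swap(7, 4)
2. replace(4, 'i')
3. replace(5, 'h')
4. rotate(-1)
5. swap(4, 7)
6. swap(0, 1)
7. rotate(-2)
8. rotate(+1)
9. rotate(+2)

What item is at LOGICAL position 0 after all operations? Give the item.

After op 1 (swap(7, 4)): offset=0, physical=[A,B,C,D,H,F,G,E], logical=[A,B,C,D,H,F,G,E]
After op 2 (replace(4, 'i')): offset=0, physical=[A,B,C,D,i,F,G,E], logical=[A,B,C,D,i,F,G,E]
After op 3 (replace(5, 'h')): offset=0, physical=[A,B,C,D,i,h,G,E], logical=[A,B,C,D,i,h,G,E]
After op 4 (rotate(-1)): offset=7, physical=[A,B,C,D,i,h,G,E], logical=[E,A,B,C,D,i,h,G]
After op 5 (swap(4, 7)): offset=7, physical=[A,B,C,G,i,h,D,E], logical=[E,A,B,C,G,i,h,D]
After op 6 (swap(0, 1)): offset=7, physical=[E,B,C,G,i,h,D,A], logical=[A,E,B,C,G,i,h,D]
After op 7 (rotate(-2)): offset=5, physical=[E,B,C,G,i,h,D,A], logical=[h,D,A,E,B,C,G,i]
After op 8 (rotate(+1)): offset=6, physical=[E,B,C,G,i,h,D,A], logical=[D,A,E,B,C,G,i,h]
After op 9 (rotate(+2)): offset=0, physical=[E,B,C,G,i,h,D,A], logical=[E,B,C,G,i,h,D,A]

Answer: E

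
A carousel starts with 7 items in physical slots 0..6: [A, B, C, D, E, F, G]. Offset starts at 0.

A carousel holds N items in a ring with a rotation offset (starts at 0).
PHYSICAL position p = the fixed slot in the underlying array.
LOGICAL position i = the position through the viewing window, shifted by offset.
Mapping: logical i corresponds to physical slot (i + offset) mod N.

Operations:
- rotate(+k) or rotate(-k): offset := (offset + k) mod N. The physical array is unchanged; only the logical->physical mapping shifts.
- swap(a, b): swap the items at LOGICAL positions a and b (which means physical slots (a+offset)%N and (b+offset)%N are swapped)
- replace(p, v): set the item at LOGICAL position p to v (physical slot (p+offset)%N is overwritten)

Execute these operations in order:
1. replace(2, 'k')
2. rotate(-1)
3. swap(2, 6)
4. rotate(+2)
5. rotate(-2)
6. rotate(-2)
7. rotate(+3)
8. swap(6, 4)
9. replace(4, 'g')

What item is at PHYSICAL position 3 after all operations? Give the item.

After op 1 (replace(2, 'k')): offset=0, physical=[A,B,k,D,E,F,G], logical=[A,B,k,D,E,F,G]
After op 2 (rotate(-1)): offset=6, physical=[A,B,k,D,E,F,G], logical=[G,A,B,k,D,E,F]
After op 3 (swap(2, 6)): offset=6, physical=[A,F,k,D,E,B,G], logical=[G,A,F,k,D,E,B]
After op 4 (rotate(+2)): offset=1, physical=[A,F,k,D,E,B,G], logical=[F,k,D,E,B,G,A]
After op 5 (rotate(-2)): offset=6, physical=[A,F,k,D,E,B,G], logical=[G,A,F,k,D,E,B]
After op 6 (rotate(-2)): offset=4, physical=[A,F,k,D,E,B,G], logical=[E,B,G,A,F,k,D]
After op 7 (rotate(+3)): offset=0, physical=[A,F,k,D,E,B,G], logical=[A,F,k,D,E,B,G]
After op 8 (swap(6, 4)): offset=0, physical=[A,F,k,D,G,B,E], logical=[A,F,k,D,G,B,E]
After op 9 (replace(4, 'g')): offset=0, physical=[A,F,k,D,g,B,E], logical=[A,F,k,D,g,B,E]

Answer: D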